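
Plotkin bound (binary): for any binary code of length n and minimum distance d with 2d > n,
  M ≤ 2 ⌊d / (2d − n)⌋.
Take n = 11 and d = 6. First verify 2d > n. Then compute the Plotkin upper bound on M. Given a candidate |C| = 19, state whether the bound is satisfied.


Plotkin bound M ≤ 12; given |C| = 19 > bound (violated).

Check applicability: 2d = 12, n = 11.
2d − n = 1 > 0, so Plotkin applies.
Compute d/(2d−n) = 6/1 ≈ 6.0000.
⌊d/(2d−n)⌋ = 6.
Plotkin bound: M ≤ 2·6 = 12.
Given |C| = 19, check: VIOLATED.
This |C| is above the Plotkin bound, so no binary code with n = 11, d = 6 and 19 codewords exists.


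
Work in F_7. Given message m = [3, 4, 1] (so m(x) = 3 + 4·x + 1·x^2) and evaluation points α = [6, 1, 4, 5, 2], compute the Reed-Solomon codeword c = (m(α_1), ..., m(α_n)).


c = [0, 1, 0, 6, 1]

Message polynomial: m(x) = 3 + 4·x + 1·x^2 (mod 7).
For each evaluation point α_i, compute m(α_i) mod 7:
  α_1 = 6: Horner steps 1 → 3 → 0, so m(6) = 0.
  α_2 = 1: Horner steps 1 → 5 → 1, so m(1) = 1.
  α_3 = 4: Horner steps 1 → 1 → 0, so m(4) = 0.
  α_4 = 5: Horner steps 1 → 2 → 6, so m(5) = 6.
  α_5 = 2: Horner steps 1 → 6 → 1, so m(2) = 1.
Codeword c = [0, 1, 0, 6, 1] ∈ F_7^5.


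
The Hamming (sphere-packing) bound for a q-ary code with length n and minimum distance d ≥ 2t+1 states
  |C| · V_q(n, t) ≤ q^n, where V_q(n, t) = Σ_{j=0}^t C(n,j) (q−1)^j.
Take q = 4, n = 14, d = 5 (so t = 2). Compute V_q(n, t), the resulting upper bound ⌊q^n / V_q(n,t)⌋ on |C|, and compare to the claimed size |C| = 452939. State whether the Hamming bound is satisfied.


V_q(n, t) = 862, q^n = 268435456, Hamming bound = 311410, |C| = 452939 > bound (violated).

Step 1: Compute V_q(n, t) = Σ_{j=0}^2 C(n, j) (q−1)^j.
  j = 0: C(14,0)·(3)^0 = 1·1 = 1.
  j = 1: C(14,1)·(3)^1 = 14·3 = 42.
  j = 2: C(14,2)·(3)^2 = 91·9 = 819.
  V_q(n, t) = 1 + 42 + 819 = 862.
Step 2: q^n = 4^14 = 268435456.
Step 3: Hamming bound ⌊q^n / V_q(n,t)⌋ = ⌊268435456/862⌋ = 311410.
Step 4: Compare |C| = 452939 to 311410: violated.
The claimed |C| lies above the Hamming bound, so no 4-ary code of length 14 with d ≥ 5 can have 452939 codewords.


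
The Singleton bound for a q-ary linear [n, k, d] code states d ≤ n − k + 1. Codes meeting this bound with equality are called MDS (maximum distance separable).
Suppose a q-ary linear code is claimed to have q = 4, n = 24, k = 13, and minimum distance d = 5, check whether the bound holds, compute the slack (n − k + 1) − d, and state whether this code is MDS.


Singleton RHS = n − k + 1 = 12, slack = 7, bound satisfied, not MDS.

Singleton bound: d ≤ n − k + 1.
Here n = 24, k = 13, so n − k + 1 = 12.
Given d = 5, check d ≤ 12: YES.
Slack = (n − k + 1) − d = 7.
The code is NOT MDS (slack = 7 > 0).
Description: the claimed parameters are [24, 13, 5]_4; such a code would be non-MDS.


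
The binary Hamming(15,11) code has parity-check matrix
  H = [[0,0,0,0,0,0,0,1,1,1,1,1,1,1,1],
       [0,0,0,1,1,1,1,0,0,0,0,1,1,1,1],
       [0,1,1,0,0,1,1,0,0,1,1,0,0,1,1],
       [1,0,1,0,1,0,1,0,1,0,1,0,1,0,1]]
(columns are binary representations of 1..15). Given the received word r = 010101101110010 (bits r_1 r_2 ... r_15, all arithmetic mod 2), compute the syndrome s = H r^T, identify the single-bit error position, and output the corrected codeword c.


s = (0, 0, 0, 1)^T, error position = 1, corrected codeword c = 110101101110010

Compute s = H r^T mod 2 one row at a time:
  s_1 = 0 + 1 + 1 + 1 + 0 + 0 + 1 + 0 = 4 ≡ 0 (mod 2).
  s_2 = 1 + 0 + 1 + 1 + 0 + 0 + 1 + 0 = 4 ≡ 0 (mod 2).
  s_3 = 1 + 0 + 1 + 1 + 1 + 1 + 1 + 0 = 6 ≡ 0 (mod 2).
  s_4 = 0 + 0 + 0 + 1 + 1 + 1 + 0 + 0 = 3 ≡ 1 (mod 2).
s = (0, 0, 0, 1)^T — this equals column 1 of H (binary 0001), so error is at position 1.
Correct: flip bit 1 of r = 010101101110010 to get c = 110101101110010.


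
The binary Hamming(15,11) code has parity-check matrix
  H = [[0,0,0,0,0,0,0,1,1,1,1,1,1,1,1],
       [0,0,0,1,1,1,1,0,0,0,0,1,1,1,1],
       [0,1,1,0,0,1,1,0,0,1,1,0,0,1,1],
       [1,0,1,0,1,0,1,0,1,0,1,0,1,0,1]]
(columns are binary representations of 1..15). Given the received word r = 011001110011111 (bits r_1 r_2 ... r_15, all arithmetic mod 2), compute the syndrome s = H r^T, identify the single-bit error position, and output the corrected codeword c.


s = (0, 0, 1, 1)^T, error position = 3, corrected codeword c = 010001110011111

Compute s = H r^T mod 2 one row at a time:
  s_1 = 1 + 0 + 0 + 1 + 1 + 1 + 1 + 1 = 6 ≡ 0 (mod 2).
  s_2 = 0 + 0 + 1 + 1 + 1 + 1 + 1 + 1 = 6 ≡ 0 (mod 2).
  s_3 = 1 + 1 + 1 + 1 + 0 + 1 + 1 + 1 = 7 ≡ 1 (mod 2).
  s_4 = 0 + 1 + 0 + 1 + 0 + 1 + 1 + 1 = 5 ≡ 1 (mod 2).
s = (0, 0, 1, 1)^T — this equals column 3 of H (binary 0011), so error is at position 3.
Correct: flip bit 3 of r = 011001110011111 to get c = 010001110011111.


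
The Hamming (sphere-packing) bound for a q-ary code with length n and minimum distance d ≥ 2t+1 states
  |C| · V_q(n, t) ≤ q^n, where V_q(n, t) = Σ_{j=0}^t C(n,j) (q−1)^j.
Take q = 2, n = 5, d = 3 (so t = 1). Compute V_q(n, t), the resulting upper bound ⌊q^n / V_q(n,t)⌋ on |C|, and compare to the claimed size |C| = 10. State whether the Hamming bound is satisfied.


V_q(n, t) = 6, q^n = 32, Hamming bound = 5, |C| = 10 > bound (violated).

Step 1: Compute V_q(n, t) = Σ_{j=0}^1 C(n, j) (q−1)^j.
  j = 0: C(5,0)·(1)^0 = 1·1 = 1.
  j = 1: C(5,1)·(1)^1 = 5·1 = 5.
  V_q(n, t) = 1 + 5 = 6.
Step 2: q^n = 2^5 = 32.
Step 3: Hamming bound ⌊q^n / V_q(n,t)⌋ = ⌊32/6⌋ = 5.
Step 4: Compare |C| = 10 to 5: violated.
The claimed |C| lies above the Hamming bound, so no 2-ary code of length 5 with d ≥ 3 can have 10 codewords.


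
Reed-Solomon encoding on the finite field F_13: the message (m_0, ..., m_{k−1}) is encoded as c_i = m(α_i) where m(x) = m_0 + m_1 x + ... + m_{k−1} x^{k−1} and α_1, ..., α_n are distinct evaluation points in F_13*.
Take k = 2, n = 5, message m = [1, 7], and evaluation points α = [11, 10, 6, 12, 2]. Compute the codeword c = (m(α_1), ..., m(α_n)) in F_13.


c = [0, 6, 4, 7, 2]

Message polynomial: m(x) = 1 + 7·x (mod 13).
For each evaluation point α_i, compute m(α_i) mod 13:
  α_1 = 11: Horner steps 7 → 0, so m(11) = 0.
  α_2 = 10: Horner steps 7 → 6, so m(10) = 6.
  α_3 = 6: Horner steps 7 → 4, so m(6) = 4.
  α_4 = 12: Horner steps 7 → 7, so m(12) = 7.
  α_5 = 2: Horner steps 7 → 2, so m(2) = 2.
Codeword c = [0, 6, 4, 7, 2] ∈ F_13^5.


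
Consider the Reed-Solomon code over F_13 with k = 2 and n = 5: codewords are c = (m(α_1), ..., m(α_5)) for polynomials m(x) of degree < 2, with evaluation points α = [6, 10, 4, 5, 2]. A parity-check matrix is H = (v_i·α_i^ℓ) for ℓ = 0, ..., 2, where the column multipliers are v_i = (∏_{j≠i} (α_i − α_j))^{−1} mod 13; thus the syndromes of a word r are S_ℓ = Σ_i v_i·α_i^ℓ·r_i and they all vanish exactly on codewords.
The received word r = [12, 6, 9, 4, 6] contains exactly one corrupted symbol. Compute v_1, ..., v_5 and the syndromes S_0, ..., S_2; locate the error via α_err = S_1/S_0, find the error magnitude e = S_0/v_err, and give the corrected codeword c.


S = (6, 8, 2), error at position 2, error magnitude e = 1, c = [12, 5, 9, 4, 6].

Step 1: column multipliers v_i = (∏_{j≠i}(α_i − α_j))^{−1} mod 13.
  i = 1 (α = 6): (6−10)(6−4)(6−5)(6−2) = (−4)·2·1·4 = −32 ≡ 7, so v_1 = 7^{−1} = 2 (mod 13).
  i = 2 (α = 10): (10−6)(10−4)(10−5)(10−2) = 4·6·5·8 = 960 ≡ 11, so v_2 = 11^{−1} = 6 (mod 13).
  i = 3 (α = 4): (4−6)(4−10)(4−5)(4−2) = (−2)·(−6)·(−1)·2 = −24 ≡ 2, so v_3 = 2^{−1} = 7 (mod 13).
  i = 4 (α = 5): (5−6)(5−10)(5−4)(5−2) = (−1)·(−5)·1·3 = 15 ≡ 2, so v_4 = 2^{−1} = 7 (mod 13).
  i = 5 (α = 2): (2−6)(2−10)(2−4)(2−5) = (−4)·(−8)·(−2)·(−3) = 192 ≡ 10, so v_5 = 10^{−1} = 4 (mod 13).
  v = [2, 6, 7, 7, 4].
Step 2: syndromes of r = [12, 6, 9, 4, 6] (all sums mod 13).
  S_0 = Σ v_i r_i = 2·12 + 6·6 + 7·9 + 7·4 + 4·6 = 175 ≡ 6.
  S_1 = Σ v_i α_i r_i = 2·6·12 + 6·10·6 + 7·4·9 + 7·5·4 + 4·2·6 = 944 ≡ 8.
  α_i^2 mod 13 = [10, 9, 3, 12, 4].
  S_2 = Σ v_i α_i^2 r_i = 2·10·12 + 6·9·6 + 7·3·9 + 7·12·4 + 4·4·6 = 1185 ≡ 2.
  S = (6, 8, 2) ≠ 0, so r is not a codeword (an error is present).
Step 3: locate the error. For a single error e at position i, S_ℓ = v_i·e·α_i^ℓ, so α_err = S_1/S_0.
  S_0^{−1} = 6^{−1} = 11 (mod 13), so α_err = 8·11 = 88 ≡ 10 = α_2. Error position i = 2.
  Consistency check: S_2/S_1 = 2·5 = 10 ≡ 10 = α_err ✓ (single-error assumption holds).
Step 4: error magnitude e = S_0/v_2 = S_0·∏_{j≠2}(α_2 − α_j) = 6·11 = 66 ≡ 1 (mod 13).
Step 5: correct position 2: c_2 = r_2 − e = 6 − 1 ≡ 5 (mod 13). Hence c = [12, 5, 9, 4, 6].
  Check: interpolating c through the α_i gives m(x) = 3 + 8·x (degree < 2) with m(α_i) = c_i for every i, so c is indeed a codeword.


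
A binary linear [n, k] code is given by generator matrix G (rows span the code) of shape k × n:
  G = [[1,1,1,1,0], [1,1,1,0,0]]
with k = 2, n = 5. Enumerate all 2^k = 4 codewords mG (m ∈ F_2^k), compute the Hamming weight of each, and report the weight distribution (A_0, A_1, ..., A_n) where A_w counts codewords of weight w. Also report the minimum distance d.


Weight distribution: A_0 = 1, A_1 = 1, A_3 = 1, A_4 = 1. Minimum distance d = 1.

Enumerate all 2^2 = 4 messages m ∈ F_2^2.
For each, compute codeword c = mG in F_2^5, then tally its weight.
  m = 00 → c = 00000, weight = 0.
  m = 10 → c = 11110, weight = 4.
  m = 01 → c = 11100, weight = 3.
  m = 11 → c = 00010, weight = 1.
Tally weights:
  weight 0: 1 codewords.
  weight 1: 1 codewords.
  weight 3: 1 codewords.
  weight 4: 1 codewords.
Minimum distance d = smallest w > 0 with A_w > 0 = 1.
Sanity: Σ A_w = 4 = 2^2 = 4 ✓.


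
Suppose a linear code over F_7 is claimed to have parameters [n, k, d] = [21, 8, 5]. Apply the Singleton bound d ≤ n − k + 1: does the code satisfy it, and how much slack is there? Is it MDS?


Singleton RHS = n − k + 1 = 14, slack = 9, bound satisfied, not MDS.

Singleton bound: d ≤ n − k + 1.
Here n = 21, k = 8, so n − k + 1 = 14.
Given d = 5, check d ≤ 14: YES.
Slack = (n − k + 1) − d = 9.
The code is NOT MDS (slack = 9 > 0).
Description: the claimed parameters are [21, 8, 5]_7; such a code would be non-MDS.


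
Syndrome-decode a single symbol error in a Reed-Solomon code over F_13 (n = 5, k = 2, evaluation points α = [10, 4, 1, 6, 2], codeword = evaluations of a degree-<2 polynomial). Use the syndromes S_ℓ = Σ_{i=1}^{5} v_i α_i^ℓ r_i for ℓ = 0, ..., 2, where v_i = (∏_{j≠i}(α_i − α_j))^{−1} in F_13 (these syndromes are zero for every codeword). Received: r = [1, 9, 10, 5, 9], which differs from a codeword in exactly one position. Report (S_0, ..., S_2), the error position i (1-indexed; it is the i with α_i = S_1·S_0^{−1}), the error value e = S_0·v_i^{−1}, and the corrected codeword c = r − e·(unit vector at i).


S = (4, 3, 12), error at position 2, error magnitude e = 2, c = [1, 7, 10, 5, 9].

Step 1: column multipliers v_i = (∏_{j≠i}(α_i − α_j))^{−1} mod 13.
  i = 1 (α = 10): (10−4)(10−1)(10−6)(10−2) = 6·9·4·8 = 1728 ≡ 12, so v_1 = 12^{−1} = 12 (mod 13).
  i = 2 (α = 4): (4−10)(4−1)(4−6)(4−2) = (−6)·3·(−2)·2 = 72 ≡ 7, so v_2 = 7^{−1} = 2 (mod 13).
  i = 3 (α = 1): (1−10)(1−4)(1−6)(1−2) = (−9)·(−3)·(−5)·(−1) = 135 ≡ 5, so v_3 = 5^{−1} = 8 (mod 13).
  i = 4 (α = 6): (6−10)(6−4)(6−1)(6−2) = (−4)·2·5·4 = −160 ≡ 9, so v_4 = 9^{−1} = 3 (mod 13).
  i = 5 (α = 2): (2−10)(2−4)(2−1)(2−6) = (−8)·(−2)·1·(−4) = −64 ≡ 1, so v_5 = 1^{−1} = 1 (mod 13).
  v = [12, 2, 8, 3, 1].
Step 2: syndromes of r = [1, 9, 10, 5, 9] (all sums mod 13).
  S_0 = Σ v_i r_i = 12·1 + 2·9 + 8·10 + 3·5 + 1·9 = 134 ≡ 4.
  S_1 = Σ v_i α_i r_i = 12·10·1 + 2·4·9 + 8·1·10 + 3·6·5 + 1·2·9 = 380 ≡ 3.
  α_i^2 mod 13 = [9, 3, 1, 10, 4].
  S_2 = Σ v_i α_i^2 r_i = 12·9·1 + 2·3·9 + 8·1·10 + 3·10·5 + 1·4·9 = 428 ≡ 12.
  S = (4, 3, 12) ≠ 0, so r is not a codeword (an error is present).
Step 3: locate the error. For a single error e at position i, S_ℓ = v_i·e·α_i^ℓ, so α_err = S_1/S_0.
  S_0^{−1} = 4^{−1} = 10 (mod 13), so α_err = 3·10 = 30 ≡ 4 = α_2. Error position i = 2.
  Consistency check: S_2/S_1 = 12·9 = 108 ≡ 4 = α_err ✓ (single-error assumption holds).
Step 4: error magnitude e = S_0/v_2 = S_0·∏_{j≠2}(α_2 − α_j) = 4·7 = 28 ≡ 2 (mod 13).
Step 5: correct position 2: c_2 = r_2 − e = 9 − 2 ≡ 7 (mod 13). Hence c = [1, 7, 10, 5, 9].
  Check: interpolating c through the α_i gives m(x) = 11 + 12·x (degree < 2) with m(α_i) = c_i for every i, so c is indeed a codeword.


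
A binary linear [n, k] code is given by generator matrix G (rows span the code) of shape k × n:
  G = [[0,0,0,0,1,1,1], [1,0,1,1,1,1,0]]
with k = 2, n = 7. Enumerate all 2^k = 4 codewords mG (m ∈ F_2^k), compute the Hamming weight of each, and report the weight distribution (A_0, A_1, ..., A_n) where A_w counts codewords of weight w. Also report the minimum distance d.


Weight distribution: A_0 = 1, A_3 = 1, A_4 = 1, A_5 = 1. Minimum distance d = 3.

Enumerate all 2^2 = 4 messages m ∈ F_2^2.
For each, compute codeword c = mG in F_2^7, then tally its weight.
  m = 00 → c = 0000000, weight = 0.
  m = 10 → c = 0000111, weight = 3.
  m = 01 → c = 1011110, weight = 5.
  m = 11 → c = 1011001, weight = 4.
Tally weights:
  weight 0: 1 codewords.
  weight 3: 1 codewords.
  weight 4: 1 codewords.
  weight 5: 1 codewords.
Minimum distance d = smallest w > 0 with A_w > 0 = 3.
Sanity: Σ A_w = 4 = 2^2 = 4 ✓.


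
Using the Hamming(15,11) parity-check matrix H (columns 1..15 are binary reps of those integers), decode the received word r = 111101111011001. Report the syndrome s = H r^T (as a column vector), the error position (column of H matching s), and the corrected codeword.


s = (1, 1, 0, 0)^T, error position = 12, corrected codeword c = 111101111010001

Compute s = H r^T mod 2 one row at a time:
  s_1 = 1 + 1 + 0 + 1 + 1 + 0 + 0 + 1 = 5 ≡ 1 (mod 2).
  s_2 = 1 + 0 + 1 + 1 + 1 + 0 + 0 + 1 = 5 ≡ 1 (mod 2).
  s_3 = 1 + 1 + 1 + 1 + 0 + 1 + 0 + 1 = 6 ≡ 0 (mod 2).
  s_4 = 1 + 1 + 0 + 1 + 1 + 1 + 0 + 1 = 6 ≡ 0 (mod 2).
s = (1, 1, 0, 0)^T — this equals column 12 of H (binary 1100), so error is at position 12.
Correct: flip bit 12 of r = 111101111011001 to get c = 111101111010001.


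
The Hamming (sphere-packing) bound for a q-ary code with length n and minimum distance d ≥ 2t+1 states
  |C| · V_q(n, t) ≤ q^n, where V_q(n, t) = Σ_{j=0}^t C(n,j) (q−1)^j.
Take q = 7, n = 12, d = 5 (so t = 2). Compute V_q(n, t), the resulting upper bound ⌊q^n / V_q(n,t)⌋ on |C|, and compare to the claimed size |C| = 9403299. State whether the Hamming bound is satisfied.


V_q(n, t) = 2449, q^n = 13841287201, Hamming bound = 5651811, |C| = 9403299 > bound (violated).

Step 1: Compute V_q(n, t) = Σ_{j=0}^2 C(n, j) (q−1)^j.
  j = 0: C(12,0)·(6)^0 = 1·1 = 1.
  j = 1: C(12,1)·(6)^1 = 12·6 = 72.
  j = 2: C(12,2)·(6)^2 = 66·36 = 2376.
  V_q(n, t) = 1 + 72 + 2376 = 2449.
Step 2: q^n = 7^12 = 13841287201.
Step 3: Hamming bound ⌊q^n / V_q(n,t)⌋ = ⌊13841287201/2449⌋ = 5651811.
Step 4: Compare |C| = 9403299 to 5651811: violated.
The claimed |C| lies above the Hamming bound, so no 7-ary code of length 12 with d ≥ 5 can have 9403299 codewords.


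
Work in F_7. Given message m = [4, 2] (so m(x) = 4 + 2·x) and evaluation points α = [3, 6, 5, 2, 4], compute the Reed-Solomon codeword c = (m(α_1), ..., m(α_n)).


c = [3, 2, 0, 1, 5]

Message polynomial: m(x) = 4 + 2·x (mod 7).
For each evaluation point α_i, compute m(α_i) mod 7:
  α_1 = 3: Horner steps 2 → 3, so m(3) = 3.
  α_2 = 6: Horner steps 2 → 2, so m(6) = 2.
  α_3 = 5: Horner steps 2 → 0, so m(5) = 0.
  α_4 = 2: Horner steps 2 → 1, so m(2) = 1.
  α_5 = 4: Horner steps 2 → 5, so m(4) = 5.
Codeword c = [3, 2, 0, 1, 5] ∈ F_7^5.


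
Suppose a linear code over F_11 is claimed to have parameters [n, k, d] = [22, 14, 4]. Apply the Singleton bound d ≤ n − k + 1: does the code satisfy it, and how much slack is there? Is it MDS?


Singleton RHS = n − k + 1 = 9, slack = 5, bound satisfied, not MDS.

Singleton bound: d ≤ n − k + 1.
Here n = 22, k = 14, so n − k + 1 = 9.
Given d = 4, check d ≤ 9: YES.
Slack = (n − k + 1) − d = 5.
The code is NOT MDS (slack = 5 > 0).
Description: the claimed parameters are [22, 14, 4]_11; such a code would be non-MDS.


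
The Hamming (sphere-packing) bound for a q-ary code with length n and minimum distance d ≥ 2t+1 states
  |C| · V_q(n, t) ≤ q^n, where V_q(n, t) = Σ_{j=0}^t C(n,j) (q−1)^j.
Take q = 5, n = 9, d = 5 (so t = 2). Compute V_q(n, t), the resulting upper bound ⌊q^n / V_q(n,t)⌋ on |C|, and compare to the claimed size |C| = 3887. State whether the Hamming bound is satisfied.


V_q(n, t) = 613, q^n = 1953125, Hamming bound = 3186, |C| = 3887 > bound (violated).

Step 1: Compute V_q(n, t) = Σ_{j=0}^2 C(n, j) (q−1)^j.
  j = 0: C(9,0)·(4)^0 = 1·1 = 1.
  j = 1: C(9,1)·(4)^1 = 9·4 = 36.
  j = 2: C(9,2)·(4)^2 = 36·16 = 576.
  V_q(n, t) = 1 + 36 + 576 = 613.
Step 2: q^n = 5^9 = 1953125.
Step 3: Hamming bound ⌊q^n / V_q(n,t)⌋ = ⌊1953125/613⌋ = 3186.
Step 4: Compare |C| = 3887 to 3186: violated.
The claimed |C| lies above the Hamming bound, so no 5-ary code of length 9 with d ≥ 5 can have 3887 codewords.


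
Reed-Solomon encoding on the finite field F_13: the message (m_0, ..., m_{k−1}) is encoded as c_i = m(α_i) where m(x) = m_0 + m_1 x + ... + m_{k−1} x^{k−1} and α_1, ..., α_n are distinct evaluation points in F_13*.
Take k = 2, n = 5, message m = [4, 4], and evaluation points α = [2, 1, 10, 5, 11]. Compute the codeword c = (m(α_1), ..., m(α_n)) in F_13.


c = [12, 8, 5, 11, 9]

Message polynomial: m(x) = 4 + 4·x (mod 13).
For each evaluation point α_i, compute m(α_i) mod 13:
  α_1 = 2: Horner steps 4 → 12, so m(2) = 12.
  α_2 = 1: Horner steps 4 → 8, so m(1) = 8.
  α_3 = 10: Horner steps 4 → 5, so m(10) = 5.
  α_4 = 5: Horner steps 4 → 11, so m(5) = 11.
  α_5 = 11: Horner steps 4 → 9, so m(11) = 9.
Codeword c = [12, 8, 5, 11, 9] ∈ F_13^5.


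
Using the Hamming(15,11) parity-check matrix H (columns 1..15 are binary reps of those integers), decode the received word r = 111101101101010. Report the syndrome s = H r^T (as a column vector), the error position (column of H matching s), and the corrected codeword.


s = (0, 1, 0, 0)^T, error position = 4, corrected codeword c = 111001101101010

Compute s = H r^T mod 2 one row at a time:
  s_1 = 0 + 1 + 1 + 0 + 1 + 0 + 1 + 0 = 4 ≡ 0 (mod 2).
  s_2 = 1 + 0 + 1 + 1 + 1 + 0 + 1 + 0 = 5 ≡ 1 (mod 2).
  s_3 = 1 + 1 + 1 + 1 + 1 + 0 + 1 + 0 = 6 ≡ 0 (mod 2).
  s_4 = 1 + 1 + 0 + 1 + 1 + 0 + 0 + 0 = 4 ≡ 0 (mod 2).
s = (0, 1, 0, 0)^T — this equals column 4 of H (binary 0100), so error is at position 4.
Correct: flip bit 4 of r = 111101101101010 to get c = 111001101101010.


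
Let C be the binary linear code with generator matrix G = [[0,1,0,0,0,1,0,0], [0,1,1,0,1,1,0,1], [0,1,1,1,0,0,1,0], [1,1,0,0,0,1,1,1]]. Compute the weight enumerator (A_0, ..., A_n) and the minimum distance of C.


Weight distribution: A_0 = 1, A_2 = 1, A_3 = 2, A_4 = 5, A_5 = 6, A_6 = 1. Minimum distance d = 2.

Enumerate all 2^4 = 16 messages m ∈ F_2^4.
For each, compute codeword c = mG in F_2^8, then tally its weight.
  m = 0000 → c = 00000000, weight = 0.
  m = 1000 → c = 01000100, weight = 2.
  m = 0100 → c = 01101101, weight = 5.
  m = 1100 → c = 00101001, weight = 3.
  m = 0010 → c = 01110010, weight = 4.
  m = 1010 → c = 00110110, weight = 4.
  m = 0110 → c = 00011111, weight = 5.
  m = 1110 → c = 01011011, weight = 5.
  m = 0001 → c = 11000111, weight = 5.
  m = 1001 → c = 10000011, weight = 3.
  m = 0101 → c = 10101010, weight = 4.
  m = 1101 → c = 11101110, weight = 6.
  m = 0011 → c = 10110101, weight = 5.
  m = 1011 → c = 11110001, weight = 5.
  m = 0111 → c = 11011000, weight = 4.
  m = 1111 → c = 10011100, weight = 4.
Tally weights:
  weight 0: 1 codewords.
  weight 2: 1 codewords.
  weight 3: 2 codewords.
  weight 4: 5 codewords.
  weight 5: 6 codewords.
  weight 6: 1 codewords.
Minimum distance d = smallest w > 0 with A_w > 0 = 2.
Sanity: Σ A_w = 16 = 2^4 = 16 ✓.


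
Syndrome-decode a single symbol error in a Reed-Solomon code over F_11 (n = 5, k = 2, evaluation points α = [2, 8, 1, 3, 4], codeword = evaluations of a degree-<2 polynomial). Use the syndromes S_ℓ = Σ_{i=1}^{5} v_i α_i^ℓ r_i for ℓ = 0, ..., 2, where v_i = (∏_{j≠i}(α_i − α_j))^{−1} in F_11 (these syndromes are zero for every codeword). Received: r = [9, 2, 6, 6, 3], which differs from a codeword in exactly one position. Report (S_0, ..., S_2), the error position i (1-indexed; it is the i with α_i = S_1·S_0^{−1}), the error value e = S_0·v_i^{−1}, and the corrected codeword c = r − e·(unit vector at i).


S = (3, 3, 3), error at position 3, error magnitude e = 5, c = [9, 2, 1, 6, 3].

Step 1: column multipliers v_i = (∏_{j≠i}(α_i − α_j))^{−1} mod 11.
  i = 1 (α = 2): (2−8)(2−1)(2−3)(2−4) = (−6)·1·(−1)·(−2) = −12 ≡ 10, so v_1 = 10^{−1} = 10 (mod 11).
  i = 2 (α = 8): (8−2)(8−1)(8−3)(8−4) = 6·7·5·4 = 840 ≡ 4, so v_2 = 4^{−1} = 3 (mod 11).
  i = 3 (α = 1): (1−2)(1−8)(1−3)(1−4) = (−1)·(−7)·(−2)·(−3) = 42 ≡ 9, so v_3 = 9^{−1} = 5 (mod 11).
  i = 4 (α = 3): (3−2)(3−8)(3−1)(3−4) = 1·(−5)·2·(−1) = 10 ≡ 10, so v_4 = 10^{−1} = 10 (mod 11).
  i = 5 (α = 4): (4−2)(4−8)(4−1)(4−3) = 2·(−4)·3·1 = −24 ≡ 9, so v_5 = 9^{−1} = 5 (mod 11).
  v = [10, 3, 5, 10, 5].
Step 2: syndromes of r = [9, 2, 6, 6, 3] (all sums mod 11).
  S_0 = Σ v_i r_i = 10·9 + 3·2 + 5·6 + 10·6 + 5·3 = 201 ≡ 3.
  S_1 = Σ v_i α_i r_i = 10·2·9 + 3·8·2 + 5·1·6 + 10·3·6 + 5·4·3 = 498 ≡ 3.
  α_i^2 mod 11 = [4, 9, 1, 9, 5].
  S_2 = Σ v_i α_i^2 r_i = 10·4·9 + 3·9·2 + 5·1·6 + 10·9·6 + 5·5·3 = 1059 ≡ 3.
  S = (3, 3, 3) ≠ 0, so r is not a codeword (an error is present).
Step 3: locate the error. For a single error e at position i, S_ℓ = v_i·e·α_i^ℓ, so α_err = S_1/S_0.
  S_0^{−1} = 3^{−1} = 4 (mod 11), so α_err = 3·4 = 12 ≡ 1 = α_3. Error position i = 3.
  Consistency check: S_2/S_1 = 3·4 = 12 ≡ 1 = α_err ✓ (single-error assumption holds).
Step 4: error magnitude e = S_0/v_3 = S_0·∏_{j≠3}(α_3 − α_j) = 3·9 = 27 ≡ 5 (mod 11).
Step 5: correct position 3: c_3 = r_3 − e = 6 − 5 ≡ 1 (mod 11). Hence c = [9, 2, 1, 6, 3].
  Check: interpolating c through the α_i gives m(x) = 4 + 8·x (degree < 2) with m(α_i) = c_i for every i, so c is indeed a codeword.


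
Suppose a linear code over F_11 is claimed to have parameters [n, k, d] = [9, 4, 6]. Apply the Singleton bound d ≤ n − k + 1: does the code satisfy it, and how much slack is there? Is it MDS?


Singleton RHS = n − k + 1 = 6, slack = 0, bound satisfied, MDS.

Singleton bound: d ≤ n − k + 1.
Here n = 9, k = 4, so n − k + 1 = 6.
Given d = 6, check d ≤ 6: YES.
Slack = (n − k + 1) − d = 0.
The code is MDS (slack = 0).
Description: the claimed parameters are [9, 4, 6]_11; such a code would be MDS (meets Singleton bound).


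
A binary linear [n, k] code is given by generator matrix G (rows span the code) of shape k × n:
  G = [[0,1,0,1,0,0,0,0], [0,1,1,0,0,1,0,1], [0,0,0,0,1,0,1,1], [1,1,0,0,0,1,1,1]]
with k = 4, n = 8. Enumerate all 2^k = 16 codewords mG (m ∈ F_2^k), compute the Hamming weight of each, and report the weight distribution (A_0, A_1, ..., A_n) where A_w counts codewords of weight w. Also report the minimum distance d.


Weight distribution: A_0 = 1, A_2 = 1, A_3 = 2, A_4 = 5, A_5 = 6, A_6 = 1. Minimum distance d = 2.

Enumerate all 2^4 = 16 messages m ∈ F_2^4.
For each, compute codeword c = mG in F_2^8, then tally its weight.
  m = 0000 → c = 00000000, weight = 0.
  m = 1000 → c = 01010000, weight = 2.
  m = 0100 → c = 01100101, weight = 4.
  m = 1100 → c = 00110101, weight = 4.
  m = 0010 → c = 00001011, weight = 3.
  m = 1010 → c = 01011011, weight = 5.
  m = 0110 → c = 01101110, weight = 5.
  m = 1110 → c = 00111110, weight = 5.
  m = 0001 → c = 11000111, weight = 5.
  m = 1001 → c = 10010111, weight = 5.
  m = 0101 → c = 10100010, weight = 3.
  m = 1101 → c = 11110010, weight = 5.
  m = 0011 → c = 11001100, weight = 4.
  m = 1011 → c = 10011100, weight = 4.
  m = 0111 → c = 10101001, weight = 4.
  m = 1111 → c = 11111001, weight = 6.
Tally weights:
  weight 0: 1 codewords.
  weight 2: 1 codewords.
  weight 3: 2 codewords.
  weight 4: 5 codewords.
  weight 5: 6 codewords.
  weight 6: 1 codewords.
Minimum distance d = smallest w > 0 with A_w > 0 = 2.
Sanity: Σ A_w = 16 = 2^4 = 16 ✓.


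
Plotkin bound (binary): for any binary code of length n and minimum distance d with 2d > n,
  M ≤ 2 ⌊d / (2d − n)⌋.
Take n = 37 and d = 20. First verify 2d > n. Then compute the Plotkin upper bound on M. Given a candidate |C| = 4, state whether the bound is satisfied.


Plotkin bound M ≤ 12; given |C| = 4 ≤ bound (satisfied).

Check applicability: 2d = 40, n = 37.
2d − n = 3 > 0, so Plotkin applies.
Compute d/(2d−n) = 20/3 ≈ 6.6667.
⌊d/(2d−n)⌋ = 6.
Plotkin bound: M ≤ 2·6 = 12.
Given |C| = 4, check: satisfied.
This |C| is below the Plotkin bound.


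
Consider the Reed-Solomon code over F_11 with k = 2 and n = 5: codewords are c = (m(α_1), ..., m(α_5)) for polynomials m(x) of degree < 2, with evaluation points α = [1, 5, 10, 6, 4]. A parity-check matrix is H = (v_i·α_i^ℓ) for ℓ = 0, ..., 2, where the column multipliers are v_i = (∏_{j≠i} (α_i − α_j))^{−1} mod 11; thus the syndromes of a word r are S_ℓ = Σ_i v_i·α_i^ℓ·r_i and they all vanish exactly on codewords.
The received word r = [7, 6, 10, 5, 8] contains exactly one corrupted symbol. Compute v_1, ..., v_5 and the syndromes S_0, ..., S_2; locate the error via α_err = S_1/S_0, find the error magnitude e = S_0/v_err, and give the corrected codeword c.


S = (3, 4, 9), error at position 2, error magnitude e = 5, c = [7, 1, 10, 5, 8].

Step 1: column multipliers v_i = (∏_{j≠i}(α_i − α_j))^{−1} mod 11.
  i = 1 (α = 1): (1−5)(1−10)(1−6)(1−4) = (−4)·(−9)·(−5)·(−3) = 540 ≡ 1, so v_1 = 1^{−1} = 1 (mod 11).
  i = 2 (α = 5): (5−1)(5−10)(5−6)(5−4) = 4·(−5)·(−1)·1 = 20 ≡ 9, so v_2 = 9^{−1} = 5 (mod 11).
  i = 3 (α = 10): (10−1)(10−5)(10−6)(10−4) = 9·5·4·6 = 1080 ≡ 2, so v_3 = 2^{−1} = 6 (mod 11).
  i = 4 (α = 6): (6−1)(6−5)(6−10)(6−4) = 5·1·(−4)·2 = −40 ≡ 4, so v_4 = 4^{−1} = 3 (mod 11).
  i = 5 (α = 4): (4−1)(4−5)(4−10)(4−6) = 3·(−1)·(−6)·(−2) = −36 ≡ 8, so v_5 = 8^{−1} = 7 (mod 11).
  v = [1, 5, 6, 3, 7].
Step 2: syndromes of r = [7, 6, 10, 5, 8] (all sums mod 11).
  S_0 = Σ v_i r_i = 1·7 + 5·6 + 6·10 + 3·5 + 7·8 = 168 ≡ 3.
  S_1 = Σ v_i α_i r_i = 1·1·7 + 5·5·6 + 6·10·10 + 3·6·5 + 7·4·8 = 1071 ≡ 4.
  α_i^2 mod 11 = [1, 3, 1, 3, 5].
  S_2 = Σ v_i α_i^2 r_i = 1·1·7 + 5·3·6 + 6·1·10 + 3·3·5 + 7·5·8 = 482 ≡ 9.
  S = (3, 4, 9) ≠ 0, so r is not a codeword (an error is present).
Step 3: locate the error. For a single error e at position i, S_ℓ = v_i·e·α_i^ℓ, so α_err = S_1/S_0.
  S_0^{−1} = 3^{−1} = 4 (mod 11), so α_err = 4·4 = 16 ≡ 5 = α_2. Error position i = 2.
  Consistency check: S_2/S_1 = 9·3 = 27 ≡ 5 = α_err ✓ (single-error assumption holds).
Step 4: error magnitude e = S_0/v_2 = S_0·∏_{j≠2}(α_2 − α_j) = 3·9 = 27 ≡ 5 (mod 11).
Step 5: correct position 2: c_2 = r_2 − e = 6 − 5 ≡ 1 (mod 11). Hence c = [7, 1, 10, 5, 8].
  Check: interpolating c through the α_i gives m(x) = 3 + 4·x (degree < 2) with m(α_i) = c_i for every i, so c is indeed a codeword.


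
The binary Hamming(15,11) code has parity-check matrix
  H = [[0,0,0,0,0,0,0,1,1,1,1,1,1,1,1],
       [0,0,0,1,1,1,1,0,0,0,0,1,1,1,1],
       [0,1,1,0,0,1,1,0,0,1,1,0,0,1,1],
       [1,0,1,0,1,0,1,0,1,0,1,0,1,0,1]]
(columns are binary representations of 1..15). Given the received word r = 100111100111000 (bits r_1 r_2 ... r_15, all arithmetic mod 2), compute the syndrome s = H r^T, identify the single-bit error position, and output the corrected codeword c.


s = (1, 1, 0, 0)^T, error position = 12, corrected codeword c = 100111100110000

Compute s = H r^T mod 2 one row at a time:
  s_1 = 0 + 0 + 1 + 1 + 1 + 0 + 0 + 0 = 3 ≡ 1 (mod 2).
  s_2 = 1 + 1 + 1 + 1 + 1 + 0 + 0 + 0 = 5 ≡ 1 (mod 2).
  s_3 = 0 + 0 + 1 + 1 + 1 + 1 + 0 + 0 = 4 ≡ 0 (mod 2).
  s_4 = 1 + 0 + 1 + 1 + 0 + 1 + 0 + 0 = 4 ≡ 0 (mod 2).
s = (1, 1, 0, 0)^T — this equals column 12 of H (binary 1100), so error is at position 12.
Correct: flip bit 12 of r = 100111100111000 to get c = 100111100110000.


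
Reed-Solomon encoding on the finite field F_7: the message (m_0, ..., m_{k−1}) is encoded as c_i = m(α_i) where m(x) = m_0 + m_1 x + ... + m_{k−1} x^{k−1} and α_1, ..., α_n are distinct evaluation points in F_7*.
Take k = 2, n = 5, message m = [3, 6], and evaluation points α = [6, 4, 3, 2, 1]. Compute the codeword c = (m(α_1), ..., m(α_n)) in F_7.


c = [4, 6, 0, 1, 2]

Message polynomial: m(x) = 3 + 6·x (mod 7).
For each evaluation point α_i, compute m(α_i) mod 7:
  α_1 = 6: Horner steps 6 → 4, so m(6) = 4.
  α_2 = 4: Horner steps 6 → 6, so m(4) = 6.
  α_3 = 3: Horner steps 6 → 0, so m(3) = 0.
  α_4 = 2: Horner steps 6 → 1, so m(2) = 1.
  α_5 = 1: Horner steps 6 → 2, so m(1) = 2.
Codeword c = [4, 6, 0, 1, 2] ∈ F_7^5.


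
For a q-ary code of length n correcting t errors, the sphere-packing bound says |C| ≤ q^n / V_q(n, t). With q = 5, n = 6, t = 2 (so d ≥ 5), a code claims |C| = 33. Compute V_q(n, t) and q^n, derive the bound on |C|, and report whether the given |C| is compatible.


V_q(n, t) = 265, q^n = 15625, Hamming bound = 58, |C| = 33 ≤ bound (satisfied).

Step 1: Compute V_q(n, t) = Σ_{j=0}^2 C(n, j) (q−1)^j.
  j = 0: C(6,0)·(4)^0 = 1·1 = 1.
  j = 1: C(6,1)·(4)^1 = 6·4 = 24.
  j = 2: C(6,2)·(4)^2 = 15·16 = 240.
  V_q(n, t) = 1 + 24 + 240 = 265.
Step 2: q^n = 5^6 = 15625.
Step 3: Hamming bound ⌊q^n / V_q(n,t)⌋ = ⌊15625/265⌋ = 58.
Step 4: Compare |C| = 33 to 58: satisfied.
The claimed |C| lies below the Hamming bound.


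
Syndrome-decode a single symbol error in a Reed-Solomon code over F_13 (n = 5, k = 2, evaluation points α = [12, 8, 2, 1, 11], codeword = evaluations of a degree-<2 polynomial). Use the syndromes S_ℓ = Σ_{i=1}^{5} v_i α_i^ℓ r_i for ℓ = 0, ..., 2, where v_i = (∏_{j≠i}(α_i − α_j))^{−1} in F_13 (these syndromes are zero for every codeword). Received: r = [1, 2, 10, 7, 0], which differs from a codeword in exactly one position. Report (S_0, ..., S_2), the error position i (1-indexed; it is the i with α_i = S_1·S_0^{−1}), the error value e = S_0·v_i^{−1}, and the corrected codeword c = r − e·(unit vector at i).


S = (5, 3, 7), error at position 5, error magnitude e = 2, c = [1, 2, 10, 7, 11].

Step 1: column multipliers v_i = (∏_{j≠i}(α_i − α_j))^{−1} mod 13.
  i = 1 (α = 12): (12−8)(12−2)(12−1)(12−11) = 4·10·11·1 = 440 ≡ 11, so v_1 = 11^{−1} = 6 (mod 13).
  i = 2 (α = 8): (8−12)(8−2)(8−1)(8−11) = (−4)·6·7·(−3) = 504 ≡ 10, so v_2 = 10^{−1} = 4 (mod 13).
  i = 3 (α = 2): (2−12)(2−8)(2−1)(2−11) = (−10)·(−6)·1·(−9) = −540 ≡ 6, so v_3 = 6^{−1} = 11 (mod 13).
  i = 4 (α = 1): (1−12)(1−8)(1−2)(1−11) = (−11)·(−7)·(−1)·(−10) = 770 ≡ 3, so v_4 = 3^{−1} = 9 (mod 13).
  i = 5 (α = 11): (11−12)(11−8)(11−2)(11−1) = (−1)·3·9·10 = −270 ≡ 3, so v_5 = 3^{−1} = 9 (mod 13).
  v = [6, 4, 11, 9, 9].
Step 2: syndromes of r = [1, 2, 10, 7, 0] (all sums mod 13).
  S_0 = Σ v_i r_i = 6·1 + 4·2 + 11·10 + 9·7 + 9·0 = 187 ≡ 5.
  S_1 = Σ v_i α_i r_i = 6·12·1 + 4·8·2 + 11·2·10 + 9·1·7 + 9·11·0 = 419 ≡ 3.
  α_i^2 mod 13 = [1, 12, 4, 1, 4].
  S_2 = Σ v_i α_i^2 r_i = 6·1·1 + 4·12·2 + 11·4·10 + 9·1·7 + 9·4·0 = 605 ≡ 7.
  S = (5, 3, 7) ≠ 0, so r is not a codeword (an error is present).
Step 3: locate the error. For a single error e at position i, S_ℓ = v_i·e·α_i^ℓ, so α_err = S_1/S_0.
  S_0^{−1} = 5^{−1} = 8 (mod 13), so α_err = 3·8 = 24 ≡ 11 = α_5. Error position i = 5.
  Consistency check: S_2/S_1 = 7·9 = 63 ≡ 11 = α_err ✓ (single-error assumption holds).
Step 4: error magnitude e = S_0/v_5 = S_0·∏_{j≠5}(α_5 − α_j) = 5·3 = 15 ≡ 2 (mod 13).
Step 5: correct position 5: c_5 = r_5 − e = 0 − 2 ≡ 11 (mod 13). Hence c = [1, 2, 10, 7, 11].
  Check: interpolating c through the α_i gives m(x) = 4 + 3·x (degree < 2) with m(α_i) = c_i for every i, so c is indeed a codeword.


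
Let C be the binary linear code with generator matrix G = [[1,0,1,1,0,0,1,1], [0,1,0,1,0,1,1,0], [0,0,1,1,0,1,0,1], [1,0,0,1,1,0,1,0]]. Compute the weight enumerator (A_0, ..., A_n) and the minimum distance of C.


Weight distribution: A_0 = 1, A_3 = 5, A_4 = 5, A_5 = 2, A_6 = 2, A_7 = 1. Minimum distance d = 3.

Enumerate all 2^4 = 16 messages m ∈ F_2^4.
For each, compute codeword c = mG in F_2^8, then tally its weight.
  m = 0000 → c = 00000000, weight = 0.
  m = 1000 → c = 10110011, weight = 5.
  m = 0100 → c = 01010110, weight = 4.
  m = 1100 → c = 11100101, weight = 5.
  m = 0010 → c = 00110101, weight = 4.
  m = 1010 → c = 10000110, weight = 3.
  m = 0110 → c = 01100011, weight = 4.
  m = 1110 → c = 11010000, weight = 3.
  m = 0001 → c = 10011010, weight = 4.
  m = 1001 → c = 00101001, weight = 3.
  m = 0101 → c = 11001100, weight = 4.
  m = 1101 → c = 01111111, weight = 7.
  m = 0011 → c = 10101111, weight = 6.
  m = 1011 → c = 00011100, weight = 3.
  m = 0111 → c = 11111001, weight = 6.
  m = 1111 → c = 01001010, weight = 3.
Tally weights:
  weight 0: 1 codewords.
  weight 3: 5 codewords.
  weight 4: 5 codewords.
  weight 5: 2 codewords.
  weight 6: 2 codewords.
  weight 7: 1 codewords.
Minimum distance d = smallest w > 0 with A_w > 0 = 3.
Sanity: Σ A_w = 16 = 2^4 = 16 ✓.


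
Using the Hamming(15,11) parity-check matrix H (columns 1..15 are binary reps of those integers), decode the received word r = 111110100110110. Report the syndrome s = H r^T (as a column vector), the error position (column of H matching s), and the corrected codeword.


s = (0, 1, 0, 0)^T, error position = 4, corrected codeword c = 111010100110110

Compute s = H r^T mod 2 one row at a time:
  s_1 = 0 + 0 + 1 + 1 + 0 + 1 + 1 + 0 = 4 ≡ 0 (mod 2).
  s_2 = 1 + 1 + 0 + 1 + 0 + 1 + 1 + 0 = 5 ≡ 1 (mod 2).
  s_3 = 1 + 1 + 0 + 1 + 1 + 1 + 1 + 0 = 6 ≡ 0 (mod 2).
  s_4 = 1 + 1 + 1 + 1 + 0 + 1 + 1 + 0 = 6 ≡ 0 (mod 2).
s = (0, 1, 0, 0)^T — this equals column 4 of H (binary 0100), so error is at position 4.
Correct: flip bit 4 of r = 111110100110110 to get c = 111010100110110.


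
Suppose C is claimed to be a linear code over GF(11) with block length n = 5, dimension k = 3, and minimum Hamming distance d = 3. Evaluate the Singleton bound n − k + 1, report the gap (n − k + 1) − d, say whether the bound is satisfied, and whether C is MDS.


Singleton RHS = n − k + 1 = 3, slack = 0, bound satisfied, MDS.

Singleton bound: d ≤ n − k + 1.
Here n = 5, k = 3, so n − k + 1 = 3.
Given d = 3, check d ≤ 3: YES.
Slack = (n − k + 1) − d = 0.
The code is MDS (slack = 0).
Description: the claimed parameters are [5, 3, 3]_11; such a code would be MDS (meets Singleton bound).


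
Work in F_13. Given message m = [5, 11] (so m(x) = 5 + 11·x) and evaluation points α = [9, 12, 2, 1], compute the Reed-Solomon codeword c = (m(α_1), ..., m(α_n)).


c = [0, 7, 1, 3]

Message polynomial: m(x) = 5 + 11·x (mod 13).
For each evaluation point α_i, compute m(α_i) mod 13:
  α_1 = 9: Horner steps 11 → 0, so m(9) = 0.
  α_2 = 12: Horner steps 11 → 7, so m(12) = 7.
  α_3 = 2: Horner steps 11 → 1, so m(2) = 1.
  α_4 = 1: Horner steps 11 → 3, so m(1) = 3.
Codeword c = [0, 7, 1, 3] ∈ F_13^4.


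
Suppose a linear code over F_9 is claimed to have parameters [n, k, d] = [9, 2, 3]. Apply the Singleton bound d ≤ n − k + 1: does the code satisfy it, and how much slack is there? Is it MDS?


Singleton RHS = n − k + 1 = 8, slack = 5, bound satisfied, not MDS.

Singleton bound: d ≤ n − k + 1.
Here n = 9, k = 2, so n − k + 1 = 8.
Given d = 3, check d ≤ 8: YES.
Slack = (n − k + 1) − d = 5.
The code is NOT MDS (slack = 5 > 0).
Description: the claimed parameters are [9, 2, 3]_9; such a code would be non-MDS.


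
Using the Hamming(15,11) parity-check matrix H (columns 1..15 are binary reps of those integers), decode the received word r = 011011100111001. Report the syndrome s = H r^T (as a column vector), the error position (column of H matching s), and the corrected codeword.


s = (0, 1, 1, 1)^T, error position = 7, corrected codeword c = 011011000111001

Compute s = H r^T mod 2 one row at a time:
  s_1 = 0 + 0 + 1 + 1 + 1 + 0 + 0 + 1 = 4 ≡ 0 (mod 2).
  s_2 = 0 + 1 + 1 + 1 + 1 + 0 + 0 + 1 = 5 ≡ 1 (mod 2).
  s_3 = 1 + 1 + 1 + 1 + 1 + 1 + 0 + 1 = 7 ≡ 1 (mod 2).
  s_4 = 0 + 1 + 1 + 1 + 0 + 1 + 0 + 1 = 5 ≡ 1 (mod 2).
s = (0, 1, 1, 1)^T — this equals column 7 of H (binary 0111), so error is at position 7.
Correct: flip bit 7 of r = 011011100111001 to get c = 011011000111001.


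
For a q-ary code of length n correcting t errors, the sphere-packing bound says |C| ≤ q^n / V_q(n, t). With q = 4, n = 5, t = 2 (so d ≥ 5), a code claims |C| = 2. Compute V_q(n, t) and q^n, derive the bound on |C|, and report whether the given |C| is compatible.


V_q(n, t) = 106, q^n = 1024, Hamming bound = 9, |C| = 2 ≤ bound (satisfied).

Step 1: Compute V_q(n, t) = Σ_{j=0}^2 C(n, j) (q−1)^j.
  j = 0: C(5,0)·(3)^0 = 1·1 = 1.
  j = 1: C(5,1)·(3)^1 = 5·3 = 15.
  j = 2: C(5,2)·(3)^2 = 10·9 = 90.
  V_q(n, t) = 1 + 15 + 90 = 106.
Step 2: q^n = 4^5 = 1024.
Step 3: Hamming bound ⌊q^n / V_q(n,t)⌋ = ⌊1024/106⌋ = 9.
Step 4: Compare |C| = 2 to 9: satisfied.
The claimed |C| lies below the Hamming bound.


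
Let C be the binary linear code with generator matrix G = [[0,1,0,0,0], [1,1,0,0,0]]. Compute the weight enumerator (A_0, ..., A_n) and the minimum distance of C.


Weight distribution: A_0 = 1, A_1 = 2, A_2 = 1. Minimum distance d = 1.

Enumerate all 2^2 = 4 messages m ∈ F_2^2.
For each, compute codeword c = mG in F_2^5, then tally its weight.
  m = 00 → c = 00000, weight = 0.
  m = 10 → c = 01000, weight = 1.
  m = 01 → c = 11000, weight = 2.
  m = 11 → c = 10000, weight = 1.
Tally weights:
  weight 0: 1 codewords.
  weight 1: 2 codewords.
  weight 2: 1 codewords.
Minimum distance d = smallest w > 0 with A_w > 0 = 1.
Sanity: Σ A_w = 4 = 2^2 = 4 ✓.


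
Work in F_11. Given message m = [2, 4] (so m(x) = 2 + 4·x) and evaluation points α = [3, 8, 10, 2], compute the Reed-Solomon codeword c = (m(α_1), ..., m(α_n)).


c = [3, 1, 9, 10]

Message polynomial: m(x) = 2 + 4·x (mod 11).
For each evaluation point α_i, compute m(α_i) mod 11:
  α_1 = 3: Horner steps 4 → 3, so m(3) = 3.
  α_2 = 8: Horner steps 4 → 1, so m(8) = 1.
  α_3 = 10: Horner steps 4 → 9, so m(10) = 9.
  α_4 = 2: Horner steps 4 → 10, so m(2) = 10.
Codeword c = [3, 1, 9, 10] ∈ F_11^4.


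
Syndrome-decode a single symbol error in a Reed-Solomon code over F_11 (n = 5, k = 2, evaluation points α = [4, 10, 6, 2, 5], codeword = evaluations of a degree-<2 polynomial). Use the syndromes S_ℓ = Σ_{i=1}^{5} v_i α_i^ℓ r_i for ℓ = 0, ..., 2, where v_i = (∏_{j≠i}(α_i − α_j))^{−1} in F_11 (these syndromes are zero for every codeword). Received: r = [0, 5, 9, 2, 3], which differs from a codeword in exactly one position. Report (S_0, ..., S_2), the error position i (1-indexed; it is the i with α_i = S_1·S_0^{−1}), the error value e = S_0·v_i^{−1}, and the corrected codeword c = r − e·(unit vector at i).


S = (1, 5, 3), error at position 5, error magnitude e = 4, c = [0, 5, 9, 2, 10].

Step 1: column multipliers v_i = (∏_{j≠i}(α_i − α_j))^{−1} mod 11.
  i = 1 (α = 4): (4−10)(4−6)(4−2)(4−5) = (−6)·(−2)·2·(−1) = −24 ≡ 9, so v_1 = 9^{−1} = 5 (mod 11).
  i = 2 (α = 10): (10−4)(10−6)(10−2)(10−5) = 6·4·8·5 = 960 ≡ 3, so v_2 = 3^{−1} = 4 (mod 11).
  i = 3 (α = 6): (6−4)(6−10)(6−2)(6−5) = 2·(−4)·4·1 = −32 ≡ 1, so v_3 = 1^{−1} = 1 (mod 11).
  i = 4 (α = 2): (2−4)(2−10)(2−6)(2−5) = (−2)·(−8)·(−4)·(−3) = 192 ≡ 5, so v_4 = 5^{−1} = 9 (mod 11).
  i = 5 (α = 5): (5−4)(5−10)(5−6)(5−2) = 1·(−5)·(−1)·3 = 15 ≡ 4, so v_5 = 4^{−1} = 3 (mod 11).
  v = [5, 4, 1, 9, 3].
Step 2: syndromes of r = [0, 5, 9, 2, 3] (all sums mod 11).
  S_0 = Σ v_i r_i = 5·0 + 4·5 + 1·9 + 9·2 + 3·3 = 56 ≡ 1.
  S_1 = Σ v_i α_i r_i = 5·4·0 + 4·10·5 + 1·6·9 + 9·2·2 + 3·5·3 = 335 ≡ 5.
  α_i^2 mod 11 = [5, 1, 3, 4, 3].
  S_2 = Σ v_i α_i^2 r_i = 5·5·0 + 4·1·5 + 1·3·9 + 9·4·2 + 3·3·3 = 146 ≡ 3.
  S = (1, 5, 3) ≠ 0, so r is not a codeword (an error is present).
Step 3: locate the error. For a single error e at position i, S_ℓ = v_i·e·α_i^ℓ, so α_err = S_1/S_0.
  S_0^{−1} = 1^{−1} = 1 (mod 11), so α_err = 5·1 = 5 ≡ 5 = α_5. Error position i = 5.
  Consistency check: S_2/S_1 = 3·9 = 27 ≡ 5 = α_err ✓ (single-error assumption holds).
Step 4: error magnitude e = S_0/v_5 = S_0·∏_{j≠5}(α_5 − α_j) = 1·4 = 4 ≡ 4 (mod 11).
Step 5: correct position 5: c_5 = r_5 − e = 3 − 4 ≡ 10 (mod 11). Hence c = [0, 5, 9, 2, 10].
  Check: interpolating c through the α_i gives m(x) = 4 + 10·x (degree < 2) with m(α_i) = c_i for every i, so c is indeed a codeword.
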